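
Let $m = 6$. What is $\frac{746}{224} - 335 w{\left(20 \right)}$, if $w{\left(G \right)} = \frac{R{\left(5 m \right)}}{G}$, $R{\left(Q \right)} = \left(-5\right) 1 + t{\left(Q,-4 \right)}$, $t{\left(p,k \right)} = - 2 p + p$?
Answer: $\frac{66033}{112} \approx 589.58$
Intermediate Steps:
$t{\left(p,k \right)} = - p$
$R{\left(Q \right)} = -5 - Q$ ($R{\left(Q \right)} = \left(-5\right) 1 - Q = -5 - Q$)
$w{\left(G \right)} = - \frac{35}{G}$ ($w{\left(G \right)} = \frac{-5 - 5 \cdot 6}{G} = \frac{-5 - 30}{G} = - \frac{35}{G}$)
$\frac{746}{224} - 335 w{\left(20 \right)} = \frac{746}{224} - 335 \left(- \frac{35}{20}\right) = 746 \cdot \frac{1}{224} - 335 \left(\left(-35\right) \frac{1}{20}\right) = \frac{373}{112} - - \frac{2345}{4} = \frac{373}{112} + \frac{2345}{4} = \frac{66033}{112}$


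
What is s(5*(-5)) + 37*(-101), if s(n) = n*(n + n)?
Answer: -2487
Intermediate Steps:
s(n) = 2*n² (s(n) = n*(2*n) = 2*n²)
s(5*(-5)) + 37*(-101) = 2*(5*(-5))² + 37*(-101) = 2*(-25)² - 3737 = 2*625 - 3737 = 1250 - 3737 = -2487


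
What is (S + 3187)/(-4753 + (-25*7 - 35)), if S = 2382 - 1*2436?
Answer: -3133/4963 ≈ -0.63127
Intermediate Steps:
S = -54 (S = 2382 - 2436 = -54)
(S + 3187)/(-4753 + (-25*7 - 35)) = (-54 + 3187)/(-4753 + (-25*7 - 35)) = 3133/(-4753 + (-175 - 35)) = 3133/(-4753 - 210) = 3133/(-4963) = 3133*(-1/4963) = -3133/4963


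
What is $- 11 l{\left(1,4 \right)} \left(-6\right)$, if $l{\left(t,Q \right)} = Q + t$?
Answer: $330$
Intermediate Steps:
$- 11 l{\left(1,4 \right)} \left(-6\right) = - 11 \left(4 + 1\right) \left(-6\right) = \left(-11\right) 5 \left(-6\right) = \left(-55\right) \left(-6\right) = 330$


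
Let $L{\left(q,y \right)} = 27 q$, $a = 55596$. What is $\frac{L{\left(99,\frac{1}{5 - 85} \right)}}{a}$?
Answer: $\frac{891}{18532} \approx 0.048079$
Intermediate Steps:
$\frac{L{\left(99,\frac{1}{5 - 85} \right)}}{a} = \frac{27 \cdot 99}{55596} = 2673 \cdot \frac{1}{55596} = \frac{891}{18532}$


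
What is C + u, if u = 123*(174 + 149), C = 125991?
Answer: 165720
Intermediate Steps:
u = 39729 (u = 123*323 = 39729)
C + u = 125991 + 39729 = 165720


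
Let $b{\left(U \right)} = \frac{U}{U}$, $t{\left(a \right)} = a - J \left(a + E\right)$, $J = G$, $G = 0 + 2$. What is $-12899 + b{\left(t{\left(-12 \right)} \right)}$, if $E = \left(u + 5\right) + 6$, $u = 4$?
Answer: $-12898$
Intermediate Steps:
$G = 2$
$J = 2$
$E = 15$ ($E = \left(4 + 5\right) + 6 = 9 + 6 = 15$)
$t{\left(a \right)} = -30 - a$ ($t{\left(a \right)} = a - 2 \left(a + 15\right) = a - 2 \left(15 + a\right) = a - \left(30 + 2 a\right) = -30 - a$)
$b{\left(U \right)} = 1$
$-12899 + b{\left(t{\left(-12 \right)} \right)} = -12899 + 1 = -12898$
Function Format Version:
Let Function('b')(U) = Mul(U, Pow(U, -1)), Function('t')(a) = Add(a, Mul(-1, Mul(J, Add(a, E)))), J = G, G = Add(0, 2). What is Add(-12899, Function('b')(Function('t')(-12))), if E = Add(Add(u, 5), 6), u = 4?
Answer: -12898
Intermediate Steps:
G = 2
J = 2
E = 15 (E = Add(Add(4, 5), 6) = Add(9, 6) = 15)
Function('t')(a) = Add(-30, Mul(-1, a)) (Function('t')(a) = Add(a, Mul(-1, Mul(2, Add(a, 15)))) = Add(a, Mul(-1, Mul(2, Add(15, a)))) = Add(a, Mul(-1, Add(30, Mul(2, a)))) = Add(a, Add(-30, Mul(-2, a))) = Add(-30, Mul(-1, a)))
Function('b')(U) = 1
Add(-12899, Function('b')(Function('t')(-12))) = Add(-12899, 1) = -12898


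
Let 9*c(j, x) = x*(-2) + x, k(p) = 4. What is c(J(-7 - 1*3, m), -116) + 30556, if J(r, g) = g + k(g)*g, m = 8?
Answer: 275120/9 ≈ 30569.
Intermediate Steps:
J(r, g) = 5*g (J(r, g) = g + 4*g = 5*g)
c(j, x) = -x/9 (c(j, x) = (x*(-2) + x)/9 = (-2*x + x)/9 = (-x)/9 = -x/9)
c(J(-7 - 1*3, m), -116) + 30556 = -1/9*(-116) + 30556 = 116/9 + 30556 = 275120/9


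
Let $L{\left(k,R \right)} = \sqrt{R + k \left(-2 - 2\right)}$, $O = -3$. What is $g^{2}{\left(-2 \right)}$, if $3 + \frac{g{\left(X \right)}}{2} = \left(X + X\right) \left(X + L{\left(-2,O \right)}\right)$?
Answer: $420 - 160 \sqrt{5} \approx 62.229$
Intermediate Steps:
$L{\left(k,R \right)} = \sqrt{R - 4 k}$ ($L{\left(k,R \right)} = \sqrt{R + k \left(-4\right)} = \sqrt{R - 4 k}$)
$g{\left(X \right)} = -6 + 4 X \left(X + \sqrt{5}\right)$ ($g{\left(X \right)} = -6 + 2 \left(X + X\right) \left(X + \sqrt{-3 - -8}\right) = -6 + 2 \cdot 2 X \left(X + \sqrt{-3 + 8}\right) = -6 + 2 \cdot 2 X \left(X + \sqrt{5}\right) = -6 + 4 X \left(X + \sqrt{5}\right)$)
$g^{2}{\left(-2 \right)} = \left(-6 + 4 \left(-2\right)^{2} + 4 \left(-2\right) \sqrt{5}\right)^{2} = \left(-6 + 4 \cdot 4 - 8 \sqrt{5}\right)^{2} = \left(-6 + 16 - 8 \sqrt{5}\right)^{2} = \left(10 - 8 \sqrt{5}\right)^{2}$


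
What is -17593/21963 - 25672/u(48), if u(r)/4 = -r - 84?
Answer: 23106043/483186 ≈ 47.820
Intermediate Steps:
u(r) = -336 - 4*r (u(r) = 4*(-r - 84) = 4*(-84 - r) = -336 - 4*r)
-17593/21963 - 25672/u(48) = -17593/21963 - 25672/(-336 - 4*48) = -17593*1/21963 - 25672/(-336 - 192) = -17593/21963 - 25672/(-528) = -17593/21963 - 25672*(-1/528) = -17593/21963 + 3209/66 = 23106043/483186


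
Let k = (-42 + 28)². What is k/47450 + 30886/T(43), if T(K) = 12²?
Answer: 366392231/1708200 ≈ 214.49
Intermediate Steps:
T(K) = 144
k = 196 (k = (-14)² = 196)
k/47450 + 30886/T(43) = 196/47450 + 30886/144 = 196*(1/47450) + 30886*(1/144) = 98/23725 + 15443/72 = 366392231/1708200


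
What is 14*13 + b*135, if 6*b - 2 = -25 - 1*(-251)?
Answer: 5312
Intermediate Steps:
b = 38 (b = ⅓ + (-25 - 1*(-251))/6 = ⅓ + (-25 + 251)/6 = ⅓ + (⅙)*226 = ⅓ + 113/3 = 38)
14*13 + b*135 = 14*13 + 38*135 = 182 + 5130 = 5312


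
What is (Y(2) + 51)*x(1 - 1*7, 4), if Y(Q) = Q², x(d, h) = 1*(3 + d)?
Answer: -165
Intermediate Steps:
x(d, h) = 3 + d
(Y(2) + 51)*x(1 - 1*7, 4) = (2² + 51)*(3 + (1 - 1*7)) = (4 + 51)*(3 + (1 - 7)) = 55*(3 - 6) = 55*(-3) = -165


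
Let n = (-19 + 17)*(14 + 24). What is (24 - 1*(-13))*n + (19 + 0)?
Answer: -2793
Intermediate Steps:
n = -76 (n = -2*38 = -76)
(24 - 1*(-13))*n + (19 + 0) = (24 - 1*(-13))*(-76) + (19 + 0) = (24 + 13)*(-76) + 19 = 37*(-76) + 19 = -2812 + 19 = -2793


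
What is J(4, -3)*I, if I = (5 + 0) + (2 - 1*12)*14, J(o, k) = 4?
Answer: -540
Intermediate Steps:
I = -135 (I = 5 + (2 - 12)*14 = 5 - 10*14 = 5 - 140 = -135)
J(4, -3)*I = 4*(-135) = -540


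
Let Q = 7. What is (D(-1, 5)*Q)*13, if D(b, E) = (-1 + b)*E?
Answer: -910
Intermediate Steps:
D(b, E) = E*(-1 + b)
(D(-1, 5)*Q)*13 = ((5*(-1 - 1))*7)*13 = ((5*(-2))*7)*13 = -10*7*13 = -70*13 = -910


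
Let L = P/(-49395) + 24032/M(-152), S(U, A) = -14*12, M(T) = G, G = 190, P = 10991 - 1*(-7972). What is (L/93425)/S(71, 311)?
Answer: -39448589/4910070459000 ≈ -8.0342e-6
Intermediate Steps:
P = 18963 (P = 10991 + 7972 = 18963)
M(T) = 190
S(U, A) = -168
L = 39448589/312835 (L = 18963/(-49395) + 24032/190 = 18963*(-1/49395) + 24032*(1/190) = -6321/16465 + 12016/95 = 39448589/312835 ≈ 126.10)
(L/93425)/S(71, 311) = ((39448589/312835)/93425)/(-168) = ((39448589/312835)*(1/93425))*(-1/168) = (39448589/29226609875)*(-1/168) = -39448589/4910070459000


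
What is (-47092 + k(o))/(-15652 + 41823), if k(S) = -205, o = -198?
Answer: -47297/26171 ≈ -1.8072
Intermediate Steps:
(-47092 + k(o))/(-15652 + 41823) = (-47092 - 205)/(-15652 + 41823) = -47297/26171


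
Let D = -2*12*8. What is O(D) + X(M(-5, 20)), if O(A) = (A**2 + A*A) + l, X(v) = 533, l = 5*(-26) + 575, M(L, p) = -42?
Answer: 74706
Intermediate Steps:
D = -192 (D = -24*8 = -192)
l = 445 (l = -130 + 575 = 445)
O(A) = 445 + 2*A**2 (O(A) = (A**2 + A*A) + 445 = (A**2 + A**2) + 445 = 2*A**2 + 445 = 445 + 2*A**2)
O(D) + X(M(-5, 20)) = (445 + 2*(-192)**2) + 533 = (445 + 2*36864) + 533 = (445 + 73728) + 533 = 74173 + 533 = 74706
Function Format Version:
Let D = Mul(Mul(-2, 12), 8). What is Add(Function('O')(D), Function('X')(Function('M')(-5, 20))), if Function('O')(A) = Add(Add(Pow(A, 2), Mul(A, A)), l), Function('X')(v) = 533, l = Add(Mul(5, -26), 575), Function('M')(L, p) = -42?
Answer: 74706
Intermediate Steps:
D = -192 (D = Mul(-24, 8) = -192)
l = 445 (l = Add(-130, 575) = 445)
Function('O')(A) = Add(445, Mul(2, Pow(A, 2))) (Function('O')(A) = Add(Add(Pow(A, 2), Mul(A, A)), 445) = Add(Add(Pow(A, 2), Pow(A, 2)), 445) = Add(Mul(2, Pow(A, 2)), 445) = Add(445, Mul(2, Pow(A, 2))))
Add(Function('O')(D), Function('X')(Function('M')(-5, 20))) = Add(Add(445, Mul(2, Pow(-192, 2))), 533) = Add(Add(445, Mul(2, 36864)), 533) = Add(Add(445, 73728), 533) = Add(74173, 533) = 74706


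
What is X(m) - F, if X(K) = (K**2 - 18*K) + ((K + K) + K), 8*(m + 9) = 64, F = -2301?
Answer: 2317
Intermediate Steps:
m = -1 (m = -9 + (1/8)*64 = -9 + 8 = -1)
X(K) = K**2 - 15*K (X(K) = (K**2 - 18*K) + (2*K + K) = (K**2 - 18*K) + 3*K = K**2 - 15*K)
X(m) - F = -(-15 - 1) - 1*(-2301) = -1*(-16) + 2301 = 16 + 2301 = 2317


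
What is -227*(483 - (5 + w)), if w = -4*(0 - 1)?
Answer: -107598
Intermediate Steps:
w = 4 (w = -4*(-1) = 4)
-227*(483 - (5 + w)) = -227*(483 - (5 + 4)) = -227*(483 - 1*9) = -227*(483 - 9) = -227*474 = -107598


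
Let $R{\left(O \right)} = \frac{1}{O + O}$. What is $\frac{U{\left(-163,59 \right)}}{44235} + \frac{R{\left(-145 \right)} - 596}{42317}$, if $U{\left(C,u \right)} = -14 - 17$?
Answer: $- \frac{1605210293}{108569764710} \approx -0.014785$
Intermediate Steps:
$U{\left(C,u \right)} = -31$ ($U{\left(C,u \right)} = -14 - 17 = -31$)
$R{\left(O \right)} = \frac{1}{2 O}$
$\frac{U{\left(-163,59 \right)}}{44235} + \frac{R{\left(-145 \right)} - 596}{42317} = - \frac{31}{44235} + \frac{\frac{1}{2 \left(-145\right)} - 596}{42317} = \left(-31\right) \frac{1}{44235} + \left(\frac{1}{2} \left(- \frac{1}{145}\right) - 596\right) \frac{1}{42317} = - \frac{31}{44235} + \left(- \frac{1}{290} - 596\right) \frac{1}{42317} = - \frac{31}{44235} - \frac{172841}{12271930} = - \frac{1605210293}{108569764710}$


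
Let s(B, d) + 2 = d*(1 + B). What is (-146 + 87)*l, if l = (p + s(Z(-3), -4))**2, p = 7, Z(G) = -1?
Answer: -1475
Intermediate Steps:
s(B, d) = -2 + d*(1 + B)
l = 25 (l = (7 + (-2 - 4 - 1*(-4)))**2 = (7 + (-2 - 4 + 4))**2 = (7 - 2)**2 = 5**2 = 25)
(-146 + 87)*l = (-146 + 87)*25 = -59*25 = -1475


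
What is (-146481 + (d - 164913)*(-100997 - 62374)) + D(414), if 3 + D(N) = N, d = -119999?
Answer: 46546212282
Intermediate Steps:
D(N) = -3 + N
(-146481 + (d - 164913)*(-100997 - 62374)) + D(414) = (-146481 + (-119999 - 164913)*(-100997 - 62374)) + (-3 + 414) = (-146481 - 284912*(-163371)) + 411 = (-146481 + 46546358352) + 411 = 46546211871 + 411 = 46546212282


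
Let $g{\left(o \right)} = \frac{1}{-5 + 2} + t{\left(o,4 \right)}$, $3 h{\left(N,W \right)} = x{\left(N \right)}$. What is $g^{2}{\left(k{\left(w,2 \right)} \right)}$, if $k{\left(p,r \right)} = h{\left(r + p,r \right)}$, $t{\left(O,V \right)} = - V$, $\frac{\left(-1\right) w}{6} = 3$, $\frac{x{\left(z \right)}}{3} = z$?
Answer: $\frac{169}{9} \approx 18.778$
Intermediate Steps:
$x{\left(z \right)} = 3 z$
$w = -18$ ($w = \left(-6\right) 3 = -18$)
$h{\left(N,W \right)} = N$ ($h{\left(N,W \right)} = \frac{3 N}{3} = N$)
$k{\left(p,r \right)} = p + r$ ($k{\left(p,r \right)} = r + p = p + r$)
$g{\left(o \right)} = - \frac{13}{3}$ ($g{\left(o \right)} = \frac{1}{-5 + 2} - 4 = \frac{1}{-3} - 4 = - \frac{1}{3} - 4 = - \frac{13}{3}$)
$g^{2}{\left(k{\left(w,2 \right)} \right)} = \left(- \frac{13}{3}\right)^{2} = \frac{169}{9}$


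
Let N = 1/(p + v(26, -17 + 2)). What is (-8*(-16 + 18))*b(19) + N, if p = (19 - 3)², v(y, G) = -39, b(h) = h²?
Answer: -1253391/217 ≈ -5776.0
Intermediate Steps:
p = 256 (p = 16² = 256)
N = 1/217 (N = 1/(256 - 39) = 1/217 ≈ 0.0046083)
(-8*(-16 + 18))*b(19) + N = -8*(-16 + 18)*19² + 1/217 = -8*2*361 + 1/217 = -16*361 + 1/217 = -5776 + 1/217 = -1253391/217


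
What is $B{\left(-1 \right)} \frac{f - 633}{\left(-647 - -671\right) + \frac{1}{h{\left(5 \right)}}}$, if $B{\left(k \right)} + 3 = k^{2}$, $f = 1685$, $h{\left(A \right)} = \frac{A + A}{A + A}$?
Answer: $- \frac{2104}{25} \approx -84.16$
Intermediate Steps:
$h{\left(A \right)} = 1$ ($h{\left(A \right)} = \frac{2 A}{2 A} = 2 A \frac{1}{2 A} = 1$)
$B{\left(k \right)} = -3 + k^{2}$
$B{\left(-1 \right)} \frac{f - 633}{\left(-647 - -671\right) + \frac{1}{h{\left(5 \right)}}} = \left(-3 + \left(-1\right)^{2}\right) \frac{1685 - 633}{\left(-647 - -671\right) + 1^{-1}} = \left(-3 + 1\right) \frac{1052}{\left(-647 + 671\right) + 1} = - 2 \frac{1052}{24 + 1} = - 2 \cdot \frac{1052}{25} = - 2 \cdot 1052 \cdot \frac{1}{25} = \left(-2\right) \frac{1052}{25} = - \frac{2104}{25}$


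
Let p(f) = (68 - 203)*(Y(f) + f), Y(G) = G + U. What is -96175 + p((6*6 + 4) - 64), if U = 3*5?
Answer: -91720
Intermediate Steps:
U = 15
Y(G) = 15 + G (Y(G) = G + 15 = 15 + G)
p(f) = -2025 - 270*f (p(f) = (68 - 203)*((15 + f) + f) = -135*(15 + 2*f) = -2025 - 270*f)
-96175 + p((6*6 + 4) - 64) = -96175 + (-2025 - 270*((6*6 + 4) - 64)) = -96175 + (-2025 - 270*((36 + 4) - 64)) = -96175 + (-2025 - 270*(40 - 64)) = -96175 + (-2025 - 270*(-24)) = -96175 + (-2025 + 6480) = -96175 + 4455 = -91720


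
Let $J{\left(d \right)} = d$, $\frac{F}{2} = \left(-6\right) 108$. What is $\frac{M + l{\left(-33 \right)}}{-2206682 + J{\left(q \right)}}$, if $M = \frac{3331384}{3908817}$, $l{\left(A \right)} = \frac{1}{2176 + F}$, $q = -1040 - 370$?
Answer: $- \frac{266866067}{690482203773120} \approx -3.8649 \cdot 10^{-7}$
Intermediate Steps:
$F = -1296$ ($F = 2 \left(\left(-6\right) 108\right) = 2 \left(-648\right) = -1296$)
$q = -1410$
$l{\left(A \right)} = \frac{1}{880}$ ($l{\left(A \right)} = \frac{1}{2176 - 1296} = \frac{1}{880}$)
$M = \frac{3331384}{3908817}$ ($M = 3331384 \cdot \frac{1}{3908817} = \frac{3331384}{3908817} \approx 0.85227$)
$\frac{M + l{\left(-33 \right)}}{-2206682 + J{\left(q \right)}} = \frac{\frac{3331384}{3908817} + \frac{1}{880}}{-2206682 - 1410} = \frac{266866067}{312705360 \left(-2208092\right)} = \frac{266866067}{312705360} \left(- \frac{1}{2208092}\right) = - \frac{266866067}{690482203773120}$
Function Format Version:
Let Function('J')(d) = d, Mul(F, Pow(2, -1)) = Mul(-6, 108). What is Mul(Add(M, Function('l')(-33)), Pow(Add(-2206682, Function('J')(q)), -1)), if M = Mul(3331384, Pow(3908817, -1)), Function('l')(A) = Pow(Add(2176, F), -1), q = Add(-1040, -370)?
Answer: Rational(-266866067, 690482203773120) ≈ -3.8649e-7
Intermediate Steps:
F = -1296 (F = Mul(2, Mul(-6, 108)) = Mul(2, -648) = -1296)
q = -1410
Function('l')(A) = Rational(1, 880) (Function('l')(A) = Pow(Add(2176, -1296), -1) = Pow(880, -1) = Rational(1, 880))
M = Rational(3331384, 3908817) (M = Mul(3331384, Rational(1, 3908817)) = Rational(3331384, 3908817) ≈ 0.85227)
Mul(Add(M, Function('l')(-33)), Pow(Add(-2206682, Function('J')(q)), -1)) = Mul(Add(Rational(3331384, 3908817), Rational(1, 880)), Pow(Add(-2206682, -1410), -1)) = Mul(Rational(266866067, 312705360), Pow(-2208092, -1)) = Mul(Rational(266866067, 312705360), Rational(-1, 2208092)) = Rational(-266866067, 690482203773120)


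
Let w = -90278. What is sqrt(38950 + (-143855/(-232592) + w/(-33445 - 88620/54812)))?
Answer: 7*sqrt(141154149299822639955237452215)/13325166315260 ≈ 197.37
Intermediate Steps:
sqrt(38950 + (-143855/(-232592) + w/(-33445 - 88620/54812))) = sqrt(38950 + (-143855/(-232592) - 90278/(-33445 - 88620/54812))) = sqrt(38950 + (-143855*(-1/232592) - 90278/(-33445 - 88620/54812))) = sqrt(38950 + (143855/232592 - 90278/(-33445 - 1*22155/13703))) = sqrt(38950 + (143855/232592 - 90278/(-33445 - 22155/13703))) = sqrt(38950 + (143855/232592 - 90278/(-458318990/13703))) = sqrt(38950 + (143855/232592 - 90278*(-13703/458318990))) = sqrt(38950 + (143855/232592 + 618539717/229159495)) = sqrt(38950 + 176833129009689/53300665261040) = sqrt(2076237745046517689/53300665261040) = 7*sqrt(141154149299822639955237452215)/13325166315260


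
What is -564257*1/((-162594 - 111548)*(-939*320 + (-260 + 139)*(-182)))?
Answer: -564257/76337033036 ≈ -7.3917e-6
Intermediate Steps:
-564257*1/((-162594 - 111548)*(-939*320 + (-260 + 139)*(-182))) = -564257*(-1/(274142*(-300480 - 121*(-182)))) = -564257*(-1/(274142*(-300480 + 22022))) = -564257/((-274142*(-278458))) = -564257/76337033036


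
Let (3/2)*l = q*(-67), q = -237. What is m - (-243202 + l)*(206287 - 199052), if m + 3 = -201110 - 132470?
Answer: 1682643177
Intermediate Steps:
l = 10586 (l = 2*(-237*(-67))/3 = (⅔)*15879 = 10586)
m = -333583 (m = -3 + (-201110 - 132470) = -3 - 333580 = -333583)
m - (-243202 + l)*(206287 - 199052) = -333583 - (-243202 + 10586)*(206287 - 199052) = -333583 - (-232616)*7235 = -333583 - 1*(-1682976760) = -333583 + 1682976760 = 1682643177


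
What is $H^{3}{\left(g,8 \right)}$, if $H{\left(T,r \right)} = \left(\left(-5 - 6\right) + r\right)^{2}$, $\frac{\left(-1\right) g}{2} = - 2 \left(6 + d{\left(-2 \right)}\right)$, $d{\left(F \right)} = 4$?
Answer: $729$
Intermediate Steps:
$g = 40$ ($g = - 2 \left(- 2 \left(6 + 4\right)\right) = - 2 \left(\left(-2\right) 10\right) = \left(-2\right) \left(-20\right) = 40$)
$H{\left(T,r \right)} = \left(-11 + r\right)^{2}$ ($H{\left(T,r \right)} = \left(\left(-5 - 6\right) + r\right)^{2} = \left(-11 + r\right)^{2}$)
$H^{3}{\left(g,8 \right)} = \left(\left(-11 + 8\right)^{2}\right)^{3} = \left(\left(-3\right)^{2}\right)^{3} = 9^{3} = 729$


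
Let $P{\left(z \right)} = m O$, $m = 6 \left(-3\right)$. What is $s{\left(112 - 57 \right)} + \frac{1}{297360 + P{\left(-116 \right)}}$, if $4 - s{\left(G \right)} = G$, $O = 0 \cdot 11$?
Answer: $- \frac{15165359}{297360} \approx -51.0$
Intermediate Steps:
$O = 0$
$s{\left(G \right)} = 4 - G$
$m = -18$
$P{\left(z \right)} = 0$ ($P{\left(z \right)} = \left(-18\right) 0 = 0$)
$s{\left(112 - 57 \right)} + \frac{1}{297360 + P{\left(-116 \right)}} = \left(4 - \left(112 - 57\right)\right) + \frac{1}{297360 + 0} = \left(4 - 55\right) + \frac{1}{297360} = -51 + \frac{1}{297360} = - \frac{15165359}{297360}$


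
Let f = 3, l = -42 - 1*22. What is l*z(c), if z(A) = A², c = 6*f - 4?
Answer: -12544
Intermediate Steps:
l = -64 (l = -42 - 22 = -64)
c = 14 (c = 6*3 - 4 = 18 - 4 = 14)
l*z(c) = -64*14² = -64*196 = -12544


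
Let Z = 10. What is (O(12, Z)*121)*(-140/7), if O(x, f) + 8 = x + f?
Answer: -33880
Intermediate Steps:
O(x, f) = -8 + f + x (O(x, f) = -8 + (x + f) = -8 + (f + x) = -8 + f + x)
(O(12, Z)*121)*(-140/7) = ((-8 + 10 + 12)*121)*(-140/7) = (14*121)*(-140*⅐) = 1694*(-20) = -33880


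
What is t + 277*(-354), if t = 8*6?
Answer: -98010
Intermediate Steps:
t = 48
t + 277*(-354) = 48 + 277*(-354) = 48 - 98058 = -98010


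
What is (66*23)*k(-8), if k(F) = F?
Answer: -12144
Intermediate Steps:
(66*23)*k(-8) = (66*23)*(-8) = 1518*(-8) = -12144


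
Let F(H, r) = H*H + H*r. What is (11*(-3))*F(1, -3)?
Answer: 66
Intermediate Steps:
F(H, r) = H² + H*r
(11*(-3))*F(1, -3) = (11*(-3))*(1*(1 - 3)) = -33*(-2) = 66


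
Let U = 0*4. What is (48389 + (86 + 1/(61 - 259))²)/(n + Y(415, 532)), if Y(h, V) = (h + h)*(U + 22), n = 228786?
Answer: 2186961085/9685191384 ≈ 0.22580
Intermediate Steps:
U = 0
Y(h, V) = 44*h (Y(h, V) = (h + h)*(0 + 22) = (2*h)*22 = 44*h)
(48389 + (86 + 1/(61 - 259))²)/(n + Y(415, 532)) = (48389 + (86 + 1/(61 - 259))²)/(228786 + 44*415) = (48389 + (86 + 1/(-198))²)/(228786 + 18260) = (48389 + (86 - 1/198)²)/247046 = (48389 + (17027/198)²)*(1/247046) = (48389 + 289918729/39204)*(1/247046) = (2186961085/39204)*(1/247046) = 2186961085/9685191384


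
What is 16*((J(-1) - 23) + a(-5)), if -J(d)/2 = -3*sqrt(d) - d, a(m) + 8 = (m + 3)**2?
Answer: -464 + 96*I ≈ -464.0 + 96.0*I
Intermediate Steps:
a(m) = -8 + (3 + m)**2 (a(m) = -8 + (m + 3)**2 = -8 + (3 + m)**2)
J(d) = 2*d + 6*sqrt(d) (J(d) = -2*(-3*sqrt(d) - d) = -2*(-d - 3*sqrt(d)) = 2*d + 6*sqrt(d))
16*((J(-1) - 23) + a(-5)) = 16*(((2*(-1) + 6*sqrt(-1)) - 23) + (-8 + (3 - 5)**2)) = 16*(((-2 + 6*I) - 23) + (-8 + (-2)**2)) = 16*((-25 + 6*I) + (-8 + 4)) = 16*((-25 + 6*I) - 4) = 16*(-29 + 6*I) = -464 + 96*I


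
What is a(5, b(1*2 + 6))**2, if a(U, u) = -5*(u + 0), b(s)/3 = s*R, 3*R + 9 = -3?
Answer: 230400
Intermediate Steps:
R = -4 (R = -3 + (1/3)*(-3) = -3 - 1 = -4)
b(s) = -12*s (b(s) = 3*(s*(-4)) = 3*(-4*s) = -12*s)
a(U, u) = -5*u
a(5, b(1*2 + 6))**2 = (-(-60)*(1*2 + 6))**2 = (-(-60)*(2 + 6))**2 = (-(-60)*8)**2 = (-5*(-96))**2 = 480**2 = 230400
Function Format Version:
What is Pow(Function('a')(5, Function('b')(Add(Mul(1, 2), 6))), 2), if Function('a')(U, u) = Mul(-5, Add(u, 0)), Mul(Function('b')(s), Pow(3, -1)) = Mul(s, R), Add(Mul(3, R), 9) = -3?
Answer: 230400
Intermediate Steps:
R = -4 (R = Add(-3, Mul(Rational(1, 3), -3)) = Add(-3, -1) = -4)
Function('b')(s) = Mul(-12, s) (Function('b')(s) = Mul(3, Mul(s, -4)) = Mul(3, Mul(-4, s)) = Mul(-12, s))
Function('a')(U, u) = Mul(-5, u)
Pow(Function('a')(5, Function('b')(Add(Mul(1, 2), 6))), 2) = Pow(Mul(-5, Mul(-12, Add(Mul(1, 2), 6))), 2) = Pow(Mul(-5, Mul(-12, Add(2, 6))), 2) = Pow(Mul(-5, Mul(-12, 8)), 2) = Pow(Mul(-5, -96), 2) = Pow(480, 2) = 230400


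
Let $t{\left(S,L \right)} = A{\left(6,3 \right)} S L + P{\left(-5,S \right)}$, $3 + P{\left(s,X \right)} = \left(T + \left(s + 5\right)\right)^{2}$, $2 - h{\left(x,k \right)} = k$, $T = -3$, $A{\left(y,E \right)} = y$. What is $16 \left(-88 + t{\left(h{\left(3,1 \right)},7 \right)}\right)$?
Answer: $-640$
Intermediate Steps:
$h{\left(x,k \right)} = 2 - k$
$P{\left(s,X \right)} = -3 + \left(2 + s\right)^{2}$ ($P{\left(s,X \right)} = -3 + \left(-3 + \left(s + 5\right)\right)^{2} = -3 + \left(-3 + \left(5 + s\right)\right)^{2} = -3 + \left(2 + s\right)^{2}$)
$t{\left(S,L \right)} = 6 + 6 L S$ ($t{\left(S,L \right)} = 6 S L - \left(3 - \left(2 - 5\right)^{2}\right) = 6 L S - \left(3 - \left(-3\right)^{2}\right) = 6 L S + \left(-3 + 9\right) = 6 L S + 6 = 6 + 6 L S$)
$16 \left(-88 + t{\left(h{\left(3,1 \right)},7 \right)}\right) = 16 \left(-88 + \left(6 + 6 \cdot 7 \left(2 - 1\right)\right)\right) = 16 \left(-88 + \left(6 + 6 \cdot 7 \cdot 1\right)\right) = 16 \left(-88 + \left(6 + 42\right)\right) = 16 \left(-88 + 48\right) = 16 \left(-40\right) = -640$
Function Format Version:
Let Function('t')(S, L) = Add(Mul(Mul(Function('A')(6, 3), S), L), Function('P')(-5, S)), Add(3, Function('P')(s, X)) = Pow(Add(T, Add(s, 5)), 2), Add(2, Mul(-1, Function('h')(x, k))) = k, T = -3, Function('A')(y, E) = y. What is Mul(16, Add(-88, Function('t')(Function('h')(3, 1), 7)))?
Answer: -640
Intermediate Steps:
Function('h')(x, k) = Add(2, Mul(-1, k))
Function('P')(s, X) = Add(-3, Pow(Add(2, s), 2)) (Function('P')(s, X) = Add(-3, Pow(Add(-3, Add(s, 5)), 2)) = Add(-3, Pow(Add(-3, Add(5, s)), 2)) = Add(-3, Pow(Add(2, s), 2)))
Function('t')(S, L) = Add(6, Mul(6, L, S)) (Function('t')(S, L) = Add(Mul(Mul(6, S), L), Add(-3, Pow(Add(2, -5), 2))) = Add(Mul(6, L, S), Add(-3, Pow(-3, 2))) = Add(Mul(6, L, S), Add(-3, 9)) = Add(Mul(6, L, S), 6) = Add(6, Mul(6, L, S)))
Mul(16, Add(-88, Function('t')(Function('h')(3, 1), 7))) = Mul(16, Add(-88, Add(6, Mul(6, 7, Add(2, Mul(-1, 1)))))) = Mul(16, Add(-88, Add(6, Mul(6, 7, Add(2, -1))))) = Mul(16, Add(-88, Add(6, Mul(6, 7, 1)))) = Mul(16, Add(-88, Add(6, 42))) = Mul(16, Add(-88, 48)) = Mul(16, -40) = -640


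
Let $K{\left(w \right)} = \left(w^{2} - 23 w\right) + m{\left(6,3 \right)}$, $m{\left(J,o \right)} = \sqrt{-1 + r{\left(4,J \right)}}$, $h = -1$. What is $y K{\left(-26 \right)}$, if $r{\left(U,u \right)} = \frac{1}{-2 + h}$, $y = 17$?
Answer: $21658 + \frac{34 i \sqrt{3}}{3} \approx 21658.0 + 19.63 i$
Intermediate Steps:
$r{\left(U,u \right)} = - \frac{1}{3}$ ($r{\left(U,u \right)} = \frac{1}{-2 - 1} = \frac{1}{-3} = - \frac{1}{3}$)
$m{\left(J,o \right)} = \frac{2 i \sqrt{3}}{3}$ ($m{\left(J,o \right)} = \sqrt{-1 - \frac{1}{3}} = \sqrt{- \frac{4}{3}} = \frac{2 i \sqrt{3}}{3}$)
$K{\left(w \right)} = w^{2} - 23 w + \frac{2 i \sqrt{3}}{3}$ ($K{\left(w \right)} = \left(w^{2} - 23 w\right) + \frac{2 i \sqrt{3}}{3} = w^{2} - 23 w + \frac{2 i \sqrt{3}}{3}$)
$y K{\left(-26 \right)} = 17 \left(\left(-26\right)^{2} - -598 + \frac{2 i \sqrt{3}}{3}\right) = 17 \left(676 + 598 + \frac{2 i \sqrt{3}}{3}\right) = 17 \left(1274 + \frac{2 i \sqrt{3}}{3}\right) = 21658 + \frac{34 i \sqrt{3}}{3}$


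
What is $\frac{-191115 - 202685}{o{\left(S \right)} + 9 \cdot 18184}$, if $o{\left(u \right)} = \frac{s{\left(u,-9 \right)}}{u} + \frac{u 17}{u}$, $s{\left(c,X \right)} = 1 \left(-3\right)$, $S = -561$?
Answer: $- \frac{102850}{42747} \approx -2.406$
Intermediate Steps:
$s{\left(c,X \right)} = -3$
$o{\left(u \right)} = 17 - \frac{3}{u}$ ($o{\left(u \right)} = - \frac{3}{u} + \frac{u 17}{u} = - \frac{3}{u} + \frac{17 u}{u} = - \frac{3}{u} + 17 = 17 - \frac{3}{u}$)
$\frac{-191115 - 202685}{o{\left(S \right)} + 9 \cdot 18184} = \frac{-191115 - 202685}{\left(17 - \frac{3}{-561}\right) + 9 \cdot 18184} = - \frac{393800}{\left(17 - - \frac{1}{187}\right) + 163656} = - \frac{393800}{\left(17 + \frac{1}{187}\right) + 163656} = - \frac{393800}{\frac{3180}{187} + 163656} = - \frac{393800}{\frac{30606852}{187}} = \left(-393800\right) \frac{187}{30606852} = - \frac{102850}{42747}$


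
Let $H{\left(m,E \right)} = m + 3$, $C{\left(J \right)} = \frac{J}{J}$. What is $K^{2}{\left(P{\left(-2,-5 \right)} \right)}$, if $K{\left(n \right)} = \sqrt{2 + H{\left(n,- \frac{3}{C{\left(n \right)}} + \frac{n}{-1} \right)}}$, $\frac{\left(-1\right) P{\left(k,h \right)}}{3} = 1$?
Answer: $2$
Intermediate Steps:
$C{\left(J \right)} = 1$
$P{\left(k,h \right)} = -3$ ($P{\left(k,h \right)} = \left(-3\right) 1 = -3$)
$H{\left(m,E \right)} = 3 + m$
$K{\left(n \right)} = \sqrt{5 + n}$ ($K{\left(n \right)} = \sqrt{2 + \left(3 + n\right)} = \sqrt{5 + n}$)
$K^{2}{\left(P{\left(-2,-5 \right)} \right)} = \left(\sqrt{5 - 3}\right)^{2} = \left(\sqrt{2}\right)^{2} = 2$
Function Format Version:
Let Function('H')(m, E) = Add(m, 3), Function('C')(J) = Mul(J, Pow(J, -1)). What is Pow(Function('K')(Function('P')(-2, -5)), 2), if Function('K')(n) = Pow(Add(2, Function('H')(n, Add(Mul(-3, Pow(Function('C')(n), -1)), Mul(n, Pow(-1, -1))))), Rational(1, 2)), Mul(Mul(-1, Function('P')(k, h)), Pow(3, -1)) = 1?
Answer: 2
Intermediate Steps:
Function('C')(J) = 1
Function('P')(k, h) = -3 (Function('P')(k, h) = Mul(-3, 1) = -3)
Function('H')(m, E) = Add(3, m)
Function('K')(n) = Pow(Add(5, n), Rational(1, 2)) (Function('K')(n) = Pow(Add(2, Add(3, n)), Rational(1, 2)) = Pow(Add(5, n), Rational(1, 2)))
Pow(Function('K')(Function('P')(-2, -5)), 2) = Pow(Pow(Add(5, -3), Rational(1, 2)), 2) = Pow(Pow(2, Rational(1, 2)), 2) = 2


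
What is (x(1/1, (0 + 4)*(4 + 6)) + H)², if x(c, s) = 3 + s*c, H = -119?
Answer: 5776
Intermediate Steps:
x(c, s) = 3 + c*s
(x(1/1, (0 + 4)*(4 + 6)) + H)² = ((3 + ((0 + 4)*(4 + 6))/1) - 119)² = ((3 + 1*(4*10)) - 119)² = ((3 + 1*40) - 119)² = ((3 + 40) - 119)² = (43 - 119)² = (-76)² = 5776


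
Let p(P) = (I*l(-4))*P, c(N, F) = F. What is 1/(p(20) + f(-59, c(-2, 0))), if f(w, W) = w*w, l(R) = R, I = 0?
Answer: 1/3481 ≈ 0.00028727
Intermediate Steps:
f(w, W) = w²
p(P) = 0 (p(P) = (0*(-4))*P = 0*P = 0)
1/(p(20) + f(-59, c(-2, 0))) = 1/(0 + (-59)²) = 1/(0 + 3481) = 1/3481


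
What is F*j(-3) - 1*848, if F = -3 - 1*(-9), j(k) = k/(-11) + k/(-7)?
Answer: -64972/77 ≈ -843.79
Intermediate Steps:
j(k) = -18*k/77 (j(k) = k*(-1/11) + k*(-⅐) = -k/11 - k/7 = -18*k/77)
F = 6 (F = -3 + 9 = 6)
F*j(-3) - 1*848 = 6*(-18/77*(-3)) - 1*848 = 6*(54/77) - 848 = 324/77 - 848 = -64972/77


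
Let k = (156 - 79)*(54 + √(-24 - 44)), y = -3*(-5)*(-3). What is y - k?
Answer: -4203 - 154*I*√17 ≈ -4203.0 - 634.96*I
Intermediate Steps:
y = -45 (y = 15*(-3) = -45)
k = 4158 + 154*I*√17 (k = 77*(54 + √(-68)) = 77*(54 + 2*I*√17) = 4158 + 154*I*√17 ≈ 4158.0 + 634.96*I)
y - k = -45 - (4158 + 154*I*√17) = -45 + (-4158 - 154*I*√17) = -4203 - 154*I*√17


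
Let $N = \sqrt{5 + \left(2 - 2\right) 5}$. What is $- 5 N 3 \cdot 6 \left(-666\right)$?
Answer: $59940 \sqrt{5} \approx 1.3403 \cdot 10^{5}$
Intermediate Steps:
$N = \sqrt{5}$ ($N = \sqrt{5 + 0 \cdot 5} = \sqrt{5 + 0} = \sqrt{5} \approx 2.2361$)
$- 5 N 3 \cdot 6 \left(-666\right) = - 5 \sqrt{5} \cdot 3 \cdot 6 \left(-666\right) = - 5 \sqrt{5} \cdot 18 \left(-666\right) = - 90 \sqrt{5} \left(-666\right) = 59940 \sqrt{5}$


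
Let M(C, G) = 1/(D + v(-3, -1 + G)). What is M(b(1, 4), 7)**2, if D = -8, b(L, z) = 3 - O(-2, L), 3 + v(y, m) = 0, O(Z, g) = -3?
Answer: 1/121 ≈ 0.0082645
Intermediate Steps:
v(y, m) = -3 (v(y, m) = -3 + 0 = -3)
b(L, z) = 6 (b(L, z) = 3 - 1*(-3) = 3 + 3 = 6)
M(C, G) = -1/11 (M(C, G) = 1/(-8 - 3) = 1/(-11) = -1/11)
M(b(1, 4), 7)**2 = (-1/11)**2 = 1/121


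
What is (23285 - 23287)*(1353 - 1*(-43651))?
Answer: -90008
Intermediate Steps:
(23285 - 23287)*(1353 - 1*(-43651)) = -2*(1353 + 43651) = -2*45004 = -90008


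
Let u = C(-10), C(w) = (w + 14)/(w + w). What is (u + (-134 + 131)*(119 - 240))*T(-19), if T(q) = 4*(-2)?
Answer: -14512/5 ≈ -2902.4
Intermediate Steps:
T(q) = -8
C(w) = (14 + w)/(2*w) (C(w) = (14 + w)/((2*w)) = (14 + w)*(1/(2*w)) = (14 + w)/(2*w))
u = -⅕ (u = (½)*(14 - 10)/(-10) = (½)*(-⅒)*4 = -⅕ ≈ -0.20000)
(u + (-134 + 131)*(119 - 240))*T(-19) = (-⅕ + (-134 + 131)*(119 - 240))*(-8) = (-⅕ - 3*(-121))*(-8) = (-⅕ + 363)*(-8) = (1814/5)*(-8) = -14512/5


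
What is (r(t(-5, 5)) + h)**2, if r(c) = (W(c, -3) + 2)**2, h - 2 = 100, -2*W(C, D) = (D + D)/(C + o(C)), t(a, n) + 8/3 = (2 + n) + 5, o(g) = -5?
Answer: 340882369/28561 ≈ 11935.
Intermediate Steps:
t(a, n) = 13/3 + n (t(a, n) = -8/3 + ((2 + n) + 5) = -8/3 + (7 + n) = 13/3 + n)
W(C, D) = -D/(-5 + C) (W(C, D) = -(D + D)/(2*(C - 5)) = -2*D/(2*(-5 + C)) = -D/(-5 + C))
h = 102 (h = 2 + 100 = 102)
r(c) = (2 + 3/(-5 + c))**2 (r(c) = (-1*(-3)/(-5 + c) + 2)**2 = (3/(-5 + c) + 2)**2 = (2 + 3/(-5 + c))**2)
(r(t(-5, 5)) + h)**2 = ((-7 + 2*(13/3 + 5))**2/(-5 + (13/3 + 5))**2 + 102)**2 = ((-7 + 2*(28/3))**2/(-5 + 28/3)**2 + 102)**2 = ((-7 + 56/3)**2/(13/3)**2 + 102)**2 = ((35/3)**2*(9/169) + 102)**2 = ((1225/9)*(9/169) + 102)**2 = (1225/169 + 102)**2 = (18463/169)**2 = 340882369/28561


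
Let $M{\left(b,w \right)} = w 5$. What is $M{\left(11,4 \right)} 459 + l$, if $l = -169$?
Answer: $9011$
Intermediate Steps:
$M{\left(b,w \right)} = 5 w$
$M{\left(11,4 \right)} 459 + l = 5 \cdot 4 \cdot 459 - 169 = 20 \cdot 459 - 169 = 9180 - 169 = 9011$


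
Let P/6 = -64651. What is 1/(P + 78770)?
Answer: -1/309136 ≈ -3.2348e-6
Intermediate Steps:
P = -387906 (P = 6*(-64651) = -387906)
1/(P + 78770) = 1/(-387906 + 78770) = 1/(-309136) = -1/309136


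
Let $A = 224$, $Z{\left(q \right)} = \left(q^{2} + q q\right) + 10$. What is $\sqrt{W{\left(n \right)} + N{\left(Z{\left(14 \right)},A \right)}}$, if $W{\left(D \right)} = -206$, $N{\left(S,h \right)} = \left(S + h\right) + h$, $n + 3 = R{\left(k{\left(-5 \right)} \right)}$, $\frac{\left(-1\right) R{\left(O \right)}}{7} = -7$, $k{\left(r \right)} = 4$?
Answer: $2 \sqrt{161} \approx 25.377$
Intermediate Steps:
$Z{\left(q \right)} = 10 + 2 q^{2}$ ($Z{\left(q \right)} = \left(q^{2} + q^{2}\right) + 10 = 2 q^{2} + 10 = 10 + 2 q^{2}$)
$R{\left(O \right)} = 49$ ($R{\left(O \right)} = \left(-7\right) \left(-7\right) = 49$)
$n = 46$ ($n = -3 + 49 = 46$)
$N{\left(S,h \right)} = S + 2 h$
$\sqrt{W{\left(n \right)} + N{\left(Z{\left(14 \right)},A \right)}} = \sqrt{-206 + \left(\left(10 + 2 \cdot 14^{2}\right) + 2 \cdot 224\right)} = \sqrt{-206 + \left(\left(10 + 2 \cdot 196\right) + 448\right)} = \sqrt{-206 + \left(\left(10 + 392\right) + 448\right)} = \sqrt{-206 + \left(402 + 448\right)} = \sqrt{-206 + 850} = \sqrt{644} = 2 \sqrt{161}$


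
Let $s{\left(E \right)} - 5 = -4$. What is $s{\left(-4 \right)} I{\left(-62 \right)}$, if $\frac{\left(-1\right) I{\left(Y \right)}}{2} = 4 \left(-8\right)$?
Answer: $64$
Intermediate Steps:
$I{\left(Y \right)} = 64$ ($I{\left(Y \right)} = - 2 \cdot 4 \left(-8\right) = \left(-2\right) \left(-32\right) = 64$)
$s{\left(E \right)} = 1$ ($s{\left(E \right)} = 5 - 4 = 1$)
$s{\left(-4 \right)} I{\left(-62 \right)} = 1 \cdot 64 = 64$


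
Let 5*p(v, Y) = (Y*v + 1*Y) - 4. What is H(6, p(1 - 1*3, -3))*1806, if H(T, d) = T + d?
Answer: 52374/5 ≈ 10475.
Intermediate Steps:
p(v, Y) = -⅘ + Y/5 + Y*v/5 (p(v, Y) = ((Y*v + 1*Y) - 4)/5 = ((Y*v + Y) - 4)/5 = ((Y + Y*v) - 4)/5 = (-4 + Y + Y*v)/5 = -⅘ + Y/5 + Y*v/5)
H(6, p(1 - 1*3, -3))*1806 = (6 + (-⅘ + (⅕)*(-3) + (⅕)*(-3)*(1 - 1*3)))*1806 = (6 + (-⅘ - ⅗ + (⅕)*(-3)*(1 - 3)))*1806 = (6 + (-⅘ - ⅗ + (⅕)*(-3)*(-2)))*1806 = (6 + (-⅘ - ⅗ + 6/5))*1806 = (6 - ⅕)*1806 = (29/5)*1806 = 52374/5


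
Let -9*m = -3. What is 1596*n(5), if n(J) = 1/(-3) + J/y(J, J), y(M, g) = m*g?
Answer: 4256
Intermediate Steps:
m = ⅓ (m = -⅑*(-3) = ⅓ ≈ 0.33333)
y(M, g) = g/3
n(J) = 8/3 (n(J) = 1/(-3) + J/((J/3)) = 1*(-⅓) + J*(3/J) = -⅓ + 3 = 8/3)
1596*n(5) = 1596*(8/3) = 4256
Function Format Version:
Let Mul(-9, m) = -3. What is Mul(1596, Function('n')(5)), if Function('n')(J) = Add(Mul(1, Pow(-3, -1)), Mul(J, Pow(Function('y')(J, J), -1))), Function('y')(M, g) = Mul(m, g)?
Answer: 4256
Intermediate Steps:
m = Rational(1, 3) (m = Mul(Rational(-1, 9), -3) = Rational(1, 3) ≈ 0.33333)
Function('y')(M, g) = Mul(Rational(1, 3), g)
Function('n')(J) = Rational(8, 3) (Function('n')(J) = Add(Mul(1, Pow(-3, -1)), Mul(J, Pow(Mul(Rational(1, 3), J), -1))) = Add(Mul(1, Rational(-1, 3)), Mul(J, Mul(3, Pow(J, -1)))) = Add(Rational(-1, 3), 3) = Rational(8, 3))
Mul(1596, Function('n')(5)) = Mul(1596, Rational(8, 3)) = 4256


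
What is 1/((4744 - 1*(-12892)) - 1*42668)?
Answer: -1/25032 ≈ -3.9949e-5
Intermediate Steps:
1/((4744 - 1*(-12892)) - 1*42668) = 1/((4744 + 12892) - 42668) = 1/(17636 - 42668) = 1/(-25032) = -1/25032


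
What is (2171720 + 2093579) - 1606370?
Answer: 2658929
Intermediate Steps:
(2171720 + 2093579) - 1606370 = 4265299 - 1606370 = 2658929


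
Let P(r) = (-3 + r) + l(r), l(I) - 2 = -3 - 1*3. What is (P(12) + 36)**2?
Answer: 1681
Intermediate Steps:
l(I) = -4 (l(I) = 2 + (-3 - 1*3) = 2 + (-3 - 3) = 2 - 6 = -4)
P(r) = -7 + r (P(r) = (-3 + r) - 4 = -7 + r)
(P(12) + 36)**2 = ((-7 + 12) + 36)**2 = (5 + 36)**2 = 41**2 = 1681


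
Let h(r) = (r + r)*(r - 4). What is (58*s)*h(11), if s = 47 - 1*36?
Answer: 98252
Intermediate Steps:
s = 11 (s = 47 - 36 = 11)
h(r) = 2*r*(-4 + r) (h(r) = (2*r)*(-4 + r) = 2*r*(-4 + r))
(58*s)*h(11) = (58*11)*(2*11*(-4 + 11)) = 638*(2*11*7) = 638*154 = 98252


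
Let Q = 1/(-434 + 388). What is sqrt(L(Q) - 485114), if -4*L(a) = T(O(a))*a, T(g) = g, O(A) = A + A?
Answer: I*sqrt(4106004898)/92 ≈ 696.5*I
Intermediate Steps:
O(A) = 2*A
Q = -1/46 (Q = 1/(-46) = -1/46 ≈ -0.021739)
L(a) = -a**2/2 (L(a) = -2*a*a/4 = -a**2/2)
sqrt(L(Q) - 485114) = sqrt(-(-1/46)**2/2 - 485114) = sqrt(-1/2*1/2116 - 485114) = sqrt(-1/4232 - 485114) = sqrt(-2053002449/4232) = I*sqrt(4106004898)/92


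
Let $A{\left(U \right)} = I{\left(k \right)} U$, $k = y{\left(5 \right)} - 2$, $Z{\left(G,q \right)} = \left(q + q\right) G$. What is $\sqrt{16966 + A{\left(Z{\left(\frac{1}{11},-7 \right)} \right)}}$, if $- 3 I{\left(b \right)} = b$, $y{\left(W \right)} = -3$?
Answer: $\frac{8 \sqrt{288651}}{33} \approx 130.25$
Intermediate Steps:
$Z{\left(G,q \right)} = 2 G q$ ($Z{\left(G,q \right)} = 2 q G = 2 G q$)
$k = -5$ ($k = -3 - 2 = -5$)
$I{\left(b \right)} = - \frac{b}{3}$
$A{\left(U \right)} = \frac{5 U}{3}$ ($A{\left(U \right)} = \left(- \frac{1}{3}\right) \left(-5\right) U = \frac{5 U}{3}$)
$\sqrt{16966 + A{\left(Z{\left(\frac{1}{11},-7 \right)} \right)}} = \sqrt{16966 + \frac{5 \cdot 2 \cdot \frac{1}{11} \left(-7\right)}{3}} = \sqrt{16966 + \frac{5}{3} \left(- \frac{14}{11}\right)} = \sqrt{16966 - \frac{70}{33}} = \sqrt{\frac{559808}{33}} = \frac{8 \sqrt{288651}}{33}$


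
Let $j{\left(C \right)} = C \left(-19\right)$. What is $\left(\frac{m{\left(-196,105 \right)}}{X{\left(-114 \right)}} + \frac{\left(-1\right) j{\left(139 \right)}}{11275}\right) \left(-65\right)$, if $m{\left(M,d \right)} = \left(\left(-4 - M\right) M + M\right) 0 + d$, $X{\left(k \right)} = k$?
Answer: $\frac{3825471}{85690} \approx 44.643$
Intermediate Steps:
$j{\left(C \right)} = - 19 C$
$m{\left(M,d \right)} = d$ ($m{\left(M,d \right)} = \left(M \left(-4 - M\right) + M\right) 0 + d = \left(M + M \left(-4 - M\right)\right) 0 + d = 0 + d = d$)
$\left(\frac{m{\left(-196,105 \right)}}{X{\left(-114 \right)}} + \frac{\left(-1\right) j{\left(139 \right)}}{11275}\right) \left(-65\right) = \left(\frac{105}{-114} + \frac{\left(-1\right) \left(\left(-19\right) 139\right)}{11275}\right) \left(-65\right) = \left(105 \left(- \frac{1}{114}\right) + \left(-1\right) \left(-2641\right) \frac{1}{11275}\right) \left(-65\right) = \left(- \frac{35}{38} + 2641 \cdot \frac{1}{11275}\right) \left(-65\right) = \left(- \frac{35}{38} + \frac{2641}{11275}\right) \left(-65\right) = \left(- \frac{294267}{428450}\right) \left(-65\right) = \frac{3825471}{85690}$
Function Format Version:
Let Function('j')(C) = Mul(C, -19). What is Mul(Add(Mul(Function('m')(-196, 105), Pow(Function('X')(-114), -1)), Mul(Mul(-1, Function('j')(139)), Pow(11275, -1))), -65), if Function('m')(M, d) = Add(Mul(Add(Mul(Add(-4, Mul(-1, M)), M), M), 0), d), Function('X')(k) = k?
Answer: Rational(3825471, 85690) ≈ 44.643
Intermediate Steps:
Function('j')(C) = Mul(-19, C)
Function('m')(M, d) = d (Function('m')(M, d) = Add(Mul(Add(Mul(M, Add(-4, Mul(-1, M))), M), 0), d) = Add(Mul(Add(M, Mul(M, Add(-4, Mul(-1, M)))), 0), d) = Add(0, d) = d)
Mul(Add(Mul(Function('m')(-196, 105), Pow(Function('X')(-114), -1)), Mul(Mul(-1, Function('j')(139)), Pow(11275, -1))), -65) = Mul(Add(Mul(105, Pow(-114, -1)), Mul(Mul(-1, Mul(-19, 139)), Pow(11275, -1))), -65) = Mul(Add(Mul(105, Rational(-1, 114)), Mul(Mul(-1, -2641), Rational(1, 11275))), -65) = Mul(Add(Rational(-35, 38), Mul(2641, Rational(1, 11275))), -65) = Mul(Add(Rational(-35, 38), Rational(2641, 11275)), -65) = Mul(Rational(-294267, 428450), -65) = Rational(3825471, 85690)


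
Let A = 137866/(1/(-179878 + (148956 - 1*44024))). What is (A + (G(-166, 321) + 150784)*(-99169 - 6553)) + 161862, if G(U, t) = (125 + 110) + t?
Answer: -26332310854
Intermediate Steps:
G(U, t) = 235 + t
A = -10332505236 (A = 137866/(1/(-179878 + (148956 - 44024))) = 137866/(1/(-179878 + 104932)) = 137866/(1/(-74946)) = 137866/(-1/74946) = 137866*(-74946) = -10332505236)
(A + (G(-166, 321) + 150784)*(-99169 - 6553)) + 161862 = (-10332505236 + ((235 + 321) + 150784)*(-99169 - 6553)) + 161862 = (-10332505236 + (556 + 150784)*(-105722)) + 161862 = (-10332505236 + 151340*(-105722)) + 161862 = (-10332505236 - 15999967480) + 161862 = -26332472716 + 161862 = -26332310854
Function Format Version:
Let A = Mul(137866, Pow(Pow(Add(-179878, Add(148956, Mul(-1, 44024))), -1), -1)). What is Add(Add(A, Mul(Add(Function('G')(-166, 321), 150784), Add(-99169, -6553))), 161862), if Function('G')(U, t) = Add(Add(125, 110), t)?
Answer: -26332310854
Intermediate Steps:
Function('G')(U, t) = Add(235, t)
A = -10332505236 (A = Mul(137866, Pow(Pow(Add(-179878, Add(148956, -44024)), -1), -1)) = Mul(137866, Pow(Pow(Add(-179878, 104932), -1), -1)) = Mul(137866, Pow(Pow(-74946, -1), -1)) = Mul(137866, Pow(Rational(-1, 74946), -1)) = Mul(137866, -74946) = -10332505236)
Add(Add(A, Mul(Add(Function('G')(-166, 321), 150784), Add(-99169, -6553))), 161862) = Add(Add(-10332505236, Mul(Add(Add(235, 321), 150784), Add(-99169, -6553))), 161862) = Add(Add(-10332505236, Mul(Add(556, 150784), -105722)), 161862) = Add(Add(-10332505236, Mul(151340, -105722)), 161862) = Add(Add(-10332505236, -15999967480), 161862) = Add(-26332472716, 161862) = -26332310854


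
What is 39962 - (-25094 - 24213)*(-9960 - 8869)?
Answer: -928361541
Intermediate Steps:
39962 - (-25094 - 24213)*(-9960 - 8869) = 39962 - (-49307)*(-18829) = 39962 - 1*928401503 = 39962 - 928401503 = -928361541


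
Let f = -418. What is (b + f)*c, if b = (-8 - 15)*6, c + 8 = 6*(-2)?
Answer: 11120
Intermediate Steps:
c = -20 (c = -8 + 6*(-2) = -8 - 12 = -20)
b = -138 (b = -23*6 = -138)
(b + f)*c = (-138 - 418)*(-20) = -556*(-20) = 11120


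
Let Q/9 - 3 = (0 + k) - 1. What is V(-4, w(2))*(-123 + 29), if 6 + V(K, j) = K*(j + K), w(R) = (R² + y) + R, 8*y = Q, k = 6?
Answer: 4700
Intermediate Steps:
Q = 72 (Q = 27 + 9*((0 + 6) - 1) = 27 + 9*(6 - 1) = 27 + 9*5 = 27 + 45 = 72)
y = 9 (y = (⅛)*72 = 9)
w(R) = 9 + R + R² (w(R) = (R² + 9) + R = (9 + R²) + R = 9 + R + R²)
V(K, j) = -6 + K*(K + j) (V(K, j) = -6 + K*(j + K) = -6 + K*(K + j))
V(-4, w(2))*(-123 + 29) = (-6 + (-4)² - 4*(9 + 2 + 2²))*(-123 + 29) = (-6 + 16 - 4*(9 + 2 + 4))*(-94) = (-6 + 16 - 4*15)*(-94) = (-6 + 16 - 60)*(-94) = -50*(-94) = 4700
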